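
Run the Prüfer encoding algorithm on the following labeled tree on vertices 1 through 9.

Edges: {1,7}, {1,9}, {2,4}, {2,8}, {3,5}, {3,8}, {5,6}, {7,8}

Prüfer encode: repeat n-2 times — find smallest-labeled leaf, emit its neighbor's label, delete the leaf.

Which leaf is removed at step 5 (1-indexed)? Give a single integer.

Answer: 3

Derivation:
Step 1: current leaves = {4,6,9}. Remove leaf 4 (neighbor: 2).
Step 2: current leaves = {2,6,9}. Remove leaf 2 (neighbor: 8).
Step 3: current leaves = {6,9}. Remove leaf 6 (neighbor: 5).
Step 4: current leaves = {5,9}. Remove leaf 5 (neighbor: 3).
Step 5: current leaves = {3,9}. Remove leaf 3 (neighbor: 8).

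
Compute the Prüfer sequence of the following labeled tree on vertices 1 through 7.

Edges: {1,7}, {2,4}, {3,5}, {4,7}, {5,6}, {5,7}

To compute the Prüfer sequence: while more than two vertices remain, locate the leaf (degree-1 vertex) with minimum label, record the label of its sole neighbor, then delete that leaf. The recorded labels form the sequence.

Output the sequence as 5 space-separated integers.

Answer: 7 4 5 7 5

Derivation:
Step 1: leaves = {1,2,3,6}. Remove smallest leaf 1, emit neighbor 7.
Step 2: leaves = {2,3,6}. Remove smallest leaf 2, emit neighbor 4.
Step 3: leaves = {3,4,6}. Remove smallest leaf 3, emit neighbor 5.
Step 4: leaves = {4,6}. Remove smallest leaf 4, emit neighbor 7.
Step 5: leaves = {6,7}. Remove smallest leaf 6, emit neighbor 5.
Done: 2 vertices remain (5, 7). Sequence = [7 4 5 7 5]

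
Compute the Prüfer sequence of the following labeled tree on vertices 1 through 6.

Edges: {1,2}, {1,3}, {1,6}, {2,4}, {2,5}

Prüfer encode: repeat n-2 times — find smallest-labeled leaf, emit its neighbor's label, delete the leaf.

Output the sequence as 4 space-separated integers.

Step 1: leaves = {3,4,5,6}. Remove smallest leaf 3, emit neighbor 1.
Step 2: leaves = {4,5,6}. Remove smallest leaf 4, emit neighbor 2.
Step 3: leaves = {5,6}. Remove smallest leaf 5, emit neighbor 2.
Step 4: leaves = {2,6}. Remove smallest leaf 2, emit neighbor 1.
Done: 2 vertices remain (1, 6). Sequence = [1 2 2 1]

Answer: 1 2 2 1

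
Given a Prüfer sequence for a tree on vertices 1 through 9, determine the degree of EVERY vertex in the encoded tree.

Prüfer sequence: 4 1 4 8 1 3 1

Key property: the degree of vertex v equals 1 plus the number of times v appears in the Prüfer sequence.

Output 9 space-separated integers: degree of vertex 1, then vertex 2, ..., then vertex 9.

p_1 = 4: count[4] becomes 1
p_2 = 1: count[1] becomes 1
p_3 = 4: count[4] becomes 2
p_4 = 8: count[8] becomes 1
p_5 = 1: count[1] becomes 2
p_6 = 3: count[3] becomes 1
p_7 = 1: count[1] becomes 3
Degrees (1 + count): deg[1]=1+3=4, deg[2]=1+0=1, deg[3]=1+1=2, deg[4]=1+2=3, deg[5]=1+0=1, deg[6]=1+0=1, deg[7]=1+0=1, deg[8]=1+1=2, deg[9]=1+0=1

Answer: 4 1 2 3 1 1 1 2 1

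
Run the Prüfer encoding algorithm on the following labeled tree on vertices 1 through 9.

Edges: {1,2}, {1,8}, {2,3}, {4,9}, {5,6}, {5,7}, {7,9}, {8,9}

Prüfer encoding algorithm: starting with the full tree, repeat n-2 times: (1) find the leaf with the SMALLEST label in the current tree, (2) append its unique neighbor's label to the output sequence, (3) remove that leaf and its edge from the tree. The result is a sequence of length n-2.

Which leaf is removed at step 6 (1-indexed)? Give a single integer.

Step 1: current leaves = {3,4,6}. Remove leaf 3 (neighbor: 2).
Step 2: current leaves = {2,4,6}. Remove leaf 2 (neighbor: 1).
Step 3: current leaves = {1,4,6}. Remove leaf 1 (neighbor: 8).
Step 4: current leaves = {4,6,8}. Remove leaf 4 (neighbor: 9).
Step 5: current leaves = {6,8}. Remove leaf 6 (neighbor: 5).
Step 6: current leaves = {5,8}. Remove leaf 5 (neighbor: 7).

Answer: 5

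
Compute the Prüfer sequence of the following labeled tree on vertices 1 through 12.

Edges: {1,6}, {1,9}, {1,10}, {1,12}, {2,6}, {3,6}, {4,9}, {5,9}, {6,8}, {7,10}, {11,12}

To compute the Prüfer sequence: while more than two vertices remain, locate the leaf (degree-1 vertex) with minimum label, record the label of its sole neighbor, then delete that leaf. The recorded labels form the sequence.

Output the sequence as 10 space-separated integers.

Step 1: leaves = {2,3,4,5,7,8,11}. Remove smallest leaf 2, emit neighbor 6.
Step 2: leaves = {3,4,5,7,8,11}. Remove smallest leaf 3, emit neighbor 6.
Step 3: leaves = {4,5,7,8,11}. Remove smallest leaf 4, emit neighbor 9.
Step 4: leaves = {5,7,8,11}. Remove smallest leaf 5, emit neighbor 9.
Step 5: leaves = {7,8,9,11}. Remove smallest leaf 7, emit neighbor 10.
Step 6: leaves = {8,9,10,11}. Remove smallest leaf 8, emit neighbor 6.
Step 7: leaves = {6,9,10,11}. Remove smallest leaf 6, emit neighbor 1.
Step 8: leaves = {9,10,11}. Remove smallest leaf 9, emit neighbor 1.
Step 9: leaves = {10,11}. Remove smallest leaf 10, emit neighbor 1.
Step 10: leaves = {1,11}. Remove smallest leaf 1, emit neighbor 12.
Done: 2 vertices remain (11, 12). Sequence = [6 6 9 9 10 6 1 1 1 12]

Answer: 6 6 9 9 10 6 1 1 1 12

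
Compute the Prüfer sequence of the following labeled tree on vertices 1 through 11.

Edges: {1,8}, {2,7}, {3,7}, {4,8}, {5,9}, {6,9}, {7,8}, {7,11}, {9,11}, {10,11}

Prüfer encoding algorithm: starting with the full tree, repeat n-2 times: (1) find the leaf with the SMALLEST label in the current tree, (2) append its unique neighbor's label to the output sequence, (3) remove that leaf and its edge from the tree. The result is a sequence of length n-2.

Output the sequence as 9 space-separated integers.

Step 1: leaves = {1,2,3,4,5,6,10}. Remove smallest leaf 1, emit neighbor 8.
Step 2: leaves = {2,3,4,5,6,10}. Remove smallest leaf 2, emit neighbor 7.
Step 3: leaves = {3,4,5,6,10}. Remove smallest leaf 3, emit neighbor 7.
Step 4: leaves = {4,5,6,10}. Remove smallest leaf 4, emit neighbor 8.
Step 5: leaves = {5,6,8,10}. Remove smallest leaf 5, emit neighbor 9.
Step 6: leaves = {6,8,10}. Remove smallest leaf 6, emit neighbor 9.
Step 7: leaves = {8,9,10}. Remove smallest leaf 8, emit neighbor 7.
Step 8: leaves = {7,9,10}. Remove smallest leaf 7, emit neighbor 11.
Step 9: leaves = {9,10}. Remove smallest leaf 9, emit neighbor 11.
Done: 2 vertices remain (10, 11). Sequence = [8 7 7 8 9 9 7 11 11]

Answer: 8 7 7 8 9 9 7 11 11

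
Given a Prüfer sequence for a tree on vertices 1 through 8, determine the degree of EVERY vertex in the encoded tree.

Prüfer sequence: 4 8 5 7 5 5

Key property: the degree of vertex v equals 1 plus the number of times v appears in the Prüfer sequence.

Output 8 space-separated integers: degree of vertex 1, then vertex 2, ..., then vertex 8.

p_1 = 4: count[4] becomes 1
p_2 = 8: count[8] becomes 1
p_3 = 5: count[5] becomes 1
p_4 = 7: count[7] becomes 1
p_5 = 5: count[5] becomes 2
p_6 = 5: count[5] becomes 3
Degrees (1 + count): deg[1]=1+0=1, deg[2]=1+0=1, deg[3]=1+0=1, deg[4]=1+1=2, deg[5]=1+3=4, deg[6]=1+0=1, deg[7]=1+1=2, deg[8]=1+1=2

Answer: 1 1 1 2 4 1 2 2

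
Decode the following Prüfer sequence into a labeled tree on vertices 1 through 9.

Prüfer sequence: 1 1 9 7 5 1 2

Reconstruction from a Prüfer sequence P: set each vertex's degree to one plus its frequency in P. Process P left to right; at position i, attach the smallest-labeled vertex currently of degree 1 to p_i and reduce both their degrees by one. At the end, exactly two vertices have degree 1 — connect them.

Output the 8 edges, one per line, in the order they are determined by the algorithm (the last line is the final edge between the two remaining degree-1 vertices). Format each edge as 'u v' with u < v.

Answer: 1 3
1 4
6 9
7 8
5 7
1 5
1 2
2 9

Derivation:
Initial degrees: {1:4, 2:2, 3:1, 4:1, 5:2, 6:1, 7:2, 8:1, 9:2}
Step 1: smallest deg-1 vertex = 3, p_1 = 1. Add edge {1,3}. Now deg[3]=0, deg[1]=3.
Step 2: smallest deg-1 vertex = 4, p_2 = 1. Add edge {1,4}. Now deg[4]=0, deg[1]=2.
Step 3: smallest deg-1 vertex = 6, p_3 = 9. Add edge {6,9}. Now deg[6]=0, deg[9]=1.
Step 4: smallest deg-1 vertex = 8, p_4 = 7. Add edge {7,8}. Now deg[8]=0, deg[7]=1.
Step 5: smallest deg-1 vertex = 7, p_5 = 5. Add edge {5,7}. Now deg[7]=0, deg[5]=1.
Step 6: smallest deg-1 vertex = 5, p_6 = 1. Add edge {1,5}. Now deg[5]=0, deg[1]=1.
Step 7: smallest deg-1 vertex = 1, p_7 = 2. Add edge {1,2}. Now deg[1]=0, deg[2]=1.
Final: two remaining deg-1 vertices are 2, 9. Add edge {2,9}.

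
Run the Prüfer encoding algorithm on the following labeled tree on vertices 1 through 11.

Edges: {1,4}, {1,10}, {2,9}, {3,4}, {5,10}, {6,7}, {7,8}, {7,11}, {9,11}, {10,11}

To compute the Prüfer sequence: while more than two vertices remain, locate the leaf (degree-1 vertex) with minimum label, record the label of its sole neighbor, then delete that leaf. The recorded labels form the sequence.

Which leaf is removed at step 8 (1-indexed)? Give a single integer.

Step 1: current leaves = {2,3,5,6,8}. Remove leaf 2 (neighbor: 9).
Step 2: current leaves = {3,5,6,8,9}. Remove leaf 3 (neighbor: 4).
Step 3: current leaves = {4,5,6,8,9}. Remove leaf 4 (neighbor: 1).
Step 4: current leaves = {1,5,6,8,9}. Remove leaf 1 (neighbor: 10).
Step 5: current leaves = {5,6,8,9}. Remove leaf 5 (neighbor: 10).
Step 6: current leaves = {6,8,9,10}. Remove leaf 6 (neighbor: 7).
Step 7: current leaves = {8,9,10}. Remove leaf 8 (neighbor: 7).
Step 8: current leaves = {7,9,10}. Remove leaf 7 (neighbor: 11).

Answer: 7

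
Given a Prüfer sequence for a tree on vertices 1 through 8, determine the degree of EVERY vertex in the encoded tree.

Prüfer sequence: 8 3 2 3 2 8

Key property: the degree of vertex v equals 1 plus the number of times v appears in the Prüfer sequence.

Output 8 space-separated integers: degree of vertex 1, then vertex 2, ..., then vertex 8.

p_1 = 8: count[8] becomes 1
p_2 = 3: count[3] becomes 1
p_3 = 2: count[2] becomes 1
p_4 = 3: count[3] becomes 2
p_5 = 2: count[2] becomes 2
p_6 = 8: count[8] becomes 2
Degrees (1 + count): deg[1]=1+0=1, deg[2]=1+2=3, deg[3]=1+2=3, deg[4]=1+0=1, deg[5]=1+0=1, deg[6]=1+0=1, deg[7]=1+0=1, deg[8]=1+2=3

Answer: 1 3 3 1 1 1 1 3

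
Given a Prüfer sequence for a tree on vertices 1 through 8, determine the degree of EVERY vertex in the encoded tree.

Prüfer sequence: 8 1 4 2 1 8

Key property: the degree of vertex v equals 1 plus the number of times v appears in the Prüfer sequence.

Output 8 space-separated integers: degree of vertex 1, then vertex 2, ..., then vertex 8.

p_1 = 8: count[8] becomes 1
p_2 = 1: count[1] becomes 1
p_3 = 4: count[4] becomes 1
p_4 = 2: count[2] becomes 1
p_5 = 1: count[1] becomes 2
p_6 = 8: count[8] becomes 2
Degrees (1 + count): deg[1]=1+2=3, deg[2]=1+1=2, deg[3]=1+0=1, deg[4]=1+1=2, deg[5]=1+0=1, deg[6]=1+0=1, deg[7]=1+0=1, deg[8]=1+2=3

Answer: 3 2 1 2 1 1 1 3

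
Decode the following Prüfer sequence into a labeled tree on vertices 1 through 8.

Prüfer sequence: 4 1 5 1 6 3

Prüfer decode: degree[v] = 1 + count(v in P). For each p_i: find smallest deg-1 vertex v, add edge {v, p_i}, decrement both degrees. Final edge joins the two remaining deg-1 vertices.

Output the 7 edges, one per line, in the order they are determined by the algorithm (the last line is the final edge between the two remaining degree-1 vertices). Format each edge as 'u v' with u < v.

Answer: 2 4
1 4
5 7
1 5
1 6
3 6
3 8

Derivation:
Initial degrees: {1:3, 2:1, 3:2, 4:2, 5:2, 6:2, 7:1, 8:1}
Step 1: smallest deg-1 vertex = 2, p_1 = 4. Add edge {2,4}. Now deg[2]=0, deg[4]=1.
Step 2: smallest deg-1 vertex = 4, p_2 = 1. Add edge {1,4}. Now deg[4]=0, deg[1]=2.
Step 3: smallest deg-1 vertex = 7, p_3 = 5. Add edge {5,7}. Now deg[7]=0, deg[5]=1.
Step 4: smallest deg-1 vertex = 5, p_4 = 1. Add edge {1,5}. Now deg[5]=0, deg[1]=1.
Step 5: smallest deg-1 vertex = 1, p_5 = 6. Add edge {1,6}. Now deg[1]=0, deg[6]=1.
Step 6: smallest deg-1 vertex = 6, p_6 = 3. Add edge {3,6}. Now deg[6]=0, deg[3]=1.
Final: two remaining deg-1 vertices are 3, 8. Add edge {3,8}.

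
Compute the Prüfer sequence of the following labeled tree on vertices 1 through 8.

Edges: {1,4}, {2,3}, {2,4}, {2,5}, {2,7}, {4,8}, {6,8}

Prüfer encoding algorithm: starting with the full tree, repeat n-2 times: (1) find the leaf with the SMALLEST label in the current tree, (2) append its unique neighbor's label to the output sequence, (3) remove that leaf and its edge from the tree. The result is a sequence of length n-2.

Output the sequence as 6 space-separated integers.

Step 1: leaves = {1,3,5,6,7}. Remove smallest leaf 1, emit neighbor 4.
Step 2: leaves = {3,5,6,7}. Remove smallest leaf 3, emit neighbor 2.
Step 3: leaves = {5,6,7}. Remove smallest leaf 5, emit neighbor 2.
Step 4: leaves = {6,7}. Remove smallest leaf 6, emit neighbor 8.
Step 5: leaves = {7,8}. Remove smallest leaf 7, emit neighbor 2.
Step 6: leaves = {2,8}. Remove smallest leaf 2, emit neighbor 4.
Done: 2 vertices remain (4, 8). Sequence = [4 2 2 8 2 4]

Answer: 4 2 2 8 2 4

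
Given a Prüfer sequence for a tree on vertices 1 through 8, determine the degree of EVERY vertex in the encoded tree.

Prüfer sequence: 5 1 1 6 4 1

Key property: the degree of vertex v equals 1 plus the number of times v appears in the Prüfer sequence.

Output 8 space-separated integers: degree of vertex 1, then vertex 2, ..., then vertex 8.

Answer: 4 1 1 2 2 2 1 1

Derivation:
p_1 = 5: count[5] becomes 1
p_2 = 1: count[1] becomes 1
p_3 = 1: count[1] becomes 2
p_4 = 6: count[6] becomes 1
p_5 = 4: count[4] becomes 1
p_6 = 1: count[1] becomes 3
Degrees (1 + count): deg[1]=1+3=4, deg[2]=1+0=1, deg[3]=1+0=1, deg[4]=1+1=2, deg[5]=1+1=2, deg[6]=1+1=2, deg[7]=1+0=1, deg[8]=1+0=1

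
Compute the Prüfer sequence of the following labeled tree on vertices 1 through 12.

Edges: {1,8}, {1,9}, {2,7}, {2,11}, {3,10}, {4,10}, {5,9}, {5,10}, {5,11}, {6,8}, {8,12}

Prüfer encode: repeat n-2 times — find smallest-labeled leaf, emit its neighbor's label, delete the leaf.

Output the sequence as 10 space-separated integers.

Step 1: leaves = {3,4,6,7,12}. Remove smallest leaf 3, emit neighbor 10.
Step 2: leaves = {4,6,7,12}. Remove smallest leaf 4, emit neighbor 10.
Step 3: leaves = {6,7,10,12}. Remove smallest leaf 6, emit neighbor 8.
Step 4: leaves = {7,10,12}. Remove smallest leaf 7, emit neighbor 2.
Step 5: leaves = {2,10,12}. Remove smallest leaf 2, emit neighbor 11.
Step 6: leaves = {10,11,12}. Remove smallest leaf 10, emit neighbor 5.
Step 7: leaves = {11,12}. Remove smallest leaf 11, emit neighbor 5.
Step 8: leaves = {5,12}. Remove smallest leaf 5, emit neighbor 9.
Step 9: leaves = {9,12}. Remove smallest leaf 9, emit neighbor 1.
Step 10: leaves = {1,12}. Remove smallest leaf 1, emit neighbor 8.
Done: 2 vertices remain (8, 12). Sequence = [10 10 8 2 11 5 5 9 1 8]

Answer: 10 10 8 2 11 5 5 9 1 8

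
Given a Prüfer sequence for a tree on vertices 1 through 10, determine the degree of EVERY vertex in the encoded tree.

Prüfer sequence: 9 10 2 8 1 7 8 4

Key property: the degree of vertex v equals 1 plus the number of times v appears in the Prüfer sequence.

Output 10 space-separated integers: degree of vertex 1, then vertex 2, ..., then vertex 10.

Answer: 2 2 1 2 1 1 2 3 2 2

Derivation:
p_1 = 9: count[9] becomes 1
p_2 = 10: count[10] becomes 1
p_3 = 2: count[2] becomes 1
p_4 = 8: count[8] becomes 1
p_5 = 1: count[1] becomes 1
p_6 = 7: count[7] becomes 1
p_7 = 8: count[8] becomes 2
p_8 = 4: count[4] becomes 1
Degrees (1 + count): deg[1]=1+1=2, deg[2]=1+1=2, deg[3]=1+0=1, deg[4]=1+1=2, deg[5]=1+0=1, deg[6]=1+0=1, deg[7]=1+1=2, deg[8]=1+2=3, deg[9]=1+1=2, deg[10]=1+1=2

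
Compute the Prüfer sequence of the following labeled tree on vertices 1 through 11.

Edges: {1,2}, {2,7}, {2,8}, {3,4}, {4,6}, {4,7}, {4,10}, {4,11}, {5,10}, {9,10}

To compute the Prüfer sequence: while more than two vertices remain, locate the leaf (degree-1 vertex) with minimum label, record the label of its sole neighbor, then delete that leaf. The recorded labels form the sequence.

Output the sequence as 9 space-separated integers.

Answer: 2 4 10 4 2 7 4 10 4

Derivation:
Step 1: leaves = {1,3,5,6,8,9,11}. Remove smallest leaf 1, emit neighbor 2.
Step 2: leaves = {3,5,6,8,9,11}. Remove smallest leaf 3, emit neighbor 4.
Step 3: leaves = {5,6,8,9,11}. Remove smallest leaf 5, emit neighbor 10.
Step 4: leaves = {6,8,9,11}. Remove smallest leaf 6, emit neighbor 4.
Step 5: leaves = {8,9,11}. Remove smallest leaf 8, emit neighbor 2.
Step 6: leaves = {2,9,11}. Remove smallest leaf 2, emit neighbor 7.
Step 7: leaves = {7,9,11}. Remove smallest leaf 7, emit neighbor 4.
Step 8: leaves = {9,11}. Remove smallest leaf 9, emit neighbor 10.
Step 9: leaves = {10,11}. Remove smallest leaf 10, emit neighbor 4.
Done: 2 vertices remain (4, 11). Sequence = [2 4 10 4 2 7 4 10 4]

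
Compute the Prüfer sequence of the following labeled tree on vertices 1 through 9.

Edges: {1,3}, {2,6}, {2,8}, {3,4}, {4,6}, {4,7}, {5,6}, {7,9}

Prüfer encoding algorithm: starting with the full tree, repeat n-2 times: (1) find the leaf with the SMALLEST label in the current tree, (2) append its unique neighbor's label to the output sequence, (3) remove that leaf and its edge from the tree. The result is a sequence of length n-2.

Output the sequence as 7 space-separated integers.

Step 1: leaves = {1,5,8,9}. Remove smallest leaf 1, emit neighbor 3.
Step 2: leaves = {3,5,8,9}. Remove smallest leaf 3, emit neighbor 4.
Step 3: leaves = {5,8,9}. Remove smallest leaf 5, emit neighbor 6.
Step 4: leaves = {8,9}. Remove smallest leaf 8, emit neighbor 2.
Step 5: leaves = {2,9}. Remove smallest leaf 2, emit neighbor 6.
Step 6: leaves = {6,9}. Remove smallest leaf 6, emit neighbor 4.
Step 7: leaves = {4,9}. Remove smallest leaf 4, emit neighbor 7.
Done: 2 vertices remain (7, 9). Sequence = [3 4 6 2 6 4 7]

Answer: 3 4 6 2 6 4 7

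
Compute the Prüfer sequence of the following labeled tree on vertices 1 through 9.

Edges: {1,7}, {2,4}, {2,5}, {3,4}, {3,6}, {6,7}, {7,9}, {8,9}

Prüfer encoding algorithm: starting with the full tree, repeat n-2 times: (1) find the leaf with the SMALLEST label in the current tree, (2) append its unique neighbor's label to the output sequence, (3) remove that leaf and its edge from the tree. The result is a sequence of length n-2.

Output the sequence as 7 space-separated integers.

Answer: 7 2 4 3 6 7 9

Derivation:
Step 1: leaves = {1,5,8}. Remove smallest leaf 1, emit neighbor 7.
Step 2: leaves = {5,8}. Remove smallest leaf 5, emit neighbor 2.
Step 3: leaves = {2,8}. Remove smallest leaf 2, emit neighbor 4.
Step 4: leaves = {4,8}. Remove smallest leaf 4, emit neighbor 3.
Step 5: leaves = {3,8}. Remove smallest leaf 3, emit neighbor 6.
Step 6: leaves = {6,8}. Remove smallest leaf 6, emit neighbor 7.
Step 7: leaves = {7,8}. Remove smallest leaf 7, emit neighbor 9.
Done: 2 vertices remain (8, 9). Sequence = [7 2 4 3 6 7 9]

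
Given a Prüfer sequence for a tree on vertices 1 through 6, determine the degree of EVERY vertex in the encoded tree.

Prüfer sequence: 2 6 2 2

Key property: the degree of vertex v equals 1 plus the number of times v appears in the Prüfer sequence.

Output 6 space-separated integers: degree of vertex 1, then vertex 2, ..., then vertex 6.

p_1 = 2: count[2] becomes 1
p_2 = 6: count[6] becomes 1
p_3 = 2: count[2] becomes 2
p_4 = 2: count[2] becomes 3
Degrees (1 + count): deg[1]=1+0=1, deg[2]=1+3=4, deg[3]=1+0=1, deg[4]=1+0=1, deg[5]=1+0=1, deg[6]=1+1=2

Answer: 1 4 1 1 1 2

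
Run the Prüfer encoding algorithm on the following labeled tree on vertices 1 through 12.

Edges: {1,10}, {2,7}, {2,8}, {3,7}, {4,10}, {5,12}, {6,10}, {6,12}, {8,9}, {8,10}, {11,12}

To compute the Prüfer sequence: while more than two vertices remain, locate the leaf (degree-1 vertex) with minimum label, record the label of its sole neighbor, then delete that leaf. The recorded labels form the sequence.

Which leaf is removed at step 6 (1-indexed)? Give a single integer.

Step 1: current leaves = {1,3,4,5,9,11}. Remove leaf 1 (neighbor: 10).
Step 2: current leaves = {3,4,5,9,11}. Remove leaf 3 (neighbor: 7).
Step 3: current leaves = {4,5,7,9,11}. Remove leaf 4 (neighbor: 10).
Step 4: current leaves = {5,7,9,11}. Remove leaf 5 (neighbor: 12).
Step 5: current leaves = {7,9,11}. Remove leaf 7 (neighbor: 2).
Step 6: current leaves = {2,9,11}. Remove leaf 2 (neighbor: 8).

Answer: 2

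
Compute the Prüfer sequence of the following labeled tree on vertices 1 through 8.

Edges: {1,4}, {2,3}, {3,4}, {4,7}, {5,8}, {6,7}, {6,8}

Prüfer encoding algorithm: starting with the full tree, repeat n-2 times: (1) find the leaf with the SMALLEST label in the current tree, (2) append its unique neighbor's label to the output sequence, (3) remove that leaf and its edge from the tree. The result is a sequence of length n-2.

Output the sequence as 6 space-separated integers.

Answer: 4 3 4 7 8 6

Derivation:
Step 1: leaves = {1,2,5}. Remove smallest leaf 1, emit neighbor 4.
Step 2: leaves = {2,5}. Remove smallest leaf 2, emit neighbor 3.
Step 3: leaves = {3,5}. Remove smallest leaf 3, emit neighbor 4.
Step 4: leaves = {4,5}. Remove smallest leaf 4, emit neighbor 7.
Step 5: leaves = {5,7}. Remove smallest leaf 5, emit neighbor 8.
Step 6: leaves = {7,8}. Remove smallest leaf 7, emit neighbor 6.
Done: 2 vertices remain (6, 8). Sequence = [4 3 4 7 8 6]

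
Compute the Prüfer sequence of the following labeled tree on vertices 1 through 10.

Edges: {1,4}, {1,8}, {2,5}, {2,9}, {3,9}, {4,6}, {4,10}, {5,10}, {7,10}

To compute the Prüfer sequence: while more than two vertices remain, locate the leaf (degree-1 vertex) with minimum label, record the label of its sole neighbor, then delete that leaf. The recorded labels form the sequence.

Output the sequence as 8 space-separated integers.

Answer: 9 4 10 1 4 10 2 5

Derivation:
Step 1: leaves = {3,6,7,8}. Remove smallest leaf 3, emit neighbor 9.
Step 2: leaves = {6,7,8,9}. Remove smallest leaf 6, emit neighbor 4.
Step 3: leaves = {7,8,9}. Remove smallest leaf 7, emit neighbor 10.
Step 4: leaves = {8,9}. Remove smallest leaf 8, emit neighbor 1.
Step 5: leaves = {1,9}. Remove smallest leaf 1, emit neighbor 4.
Step 6: leaves = {4,9}. Remove smallest leaf 4, emit neighbor 10.
Step 7: leaves = {9,10}. Remove smallest leaf 9, emit neighbor 2.
Step 8: leaves = {2,10}. Remove smallest leaf 2, emit neighbor 5.
Done: 2 vertices remain (5, 10). Sequence = [9 4 10 1 4 10 2 5]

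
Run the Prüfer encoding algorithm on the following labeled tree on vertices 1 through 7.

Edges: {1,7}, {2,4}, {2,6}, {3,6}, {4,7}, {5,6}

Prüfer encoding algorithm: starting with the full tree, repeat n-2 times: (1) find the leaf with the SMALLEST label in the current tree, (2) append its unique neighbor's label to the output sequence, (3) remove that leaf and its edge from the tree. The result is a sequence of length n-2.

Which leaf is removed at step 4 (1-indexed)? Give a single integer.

Step 1: current leaves = {1,3,5}. Remove leaf 1 (neighbor: 7).
Step 2: current leaves = {3,5,7}. Remove leaf 3 (neighbor: 6).
Step 3: current leaves = {5,7}. Remove leaf 5 (neighbor: 6).
Step 4: current leaves = {6,7}. Remove leaf 6 (neighbor: 2).

Answer: 6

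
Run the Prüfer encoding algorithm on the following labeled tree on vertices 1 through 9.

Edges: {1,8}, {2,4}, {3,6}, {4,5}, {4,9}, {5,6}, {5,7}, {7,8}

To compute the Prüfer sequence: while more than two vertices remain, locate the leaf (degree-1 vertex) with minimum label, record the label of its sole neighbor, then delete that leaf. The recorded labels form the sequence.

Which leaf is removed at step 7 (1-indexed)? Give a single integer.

Answer: 5

Derivation:
Step 1: current leaves = {1,2,3,9}. Remove leaf 1 (neighbor: 8).
Step 2: current leaves = {2,3,8,9}. Remove leaf 2 (neighbor: 4).
Step 3: current leaves = {3,8,9}. Remove leaf 3 (neighbor: 6).
Step 4: current leaves = {6,8,9}. Remove leaf 6 (neighbor: 5).
Step 5: current leaves = {8,9}. Remove leaf 8 (neighbor: 7).
Step 6: current leaves = {7,9}. Remove leaf 7 (neighbor: 5).
Step 7: current leaves = {5,9}. Remove leaf 5 (neighbor: 4).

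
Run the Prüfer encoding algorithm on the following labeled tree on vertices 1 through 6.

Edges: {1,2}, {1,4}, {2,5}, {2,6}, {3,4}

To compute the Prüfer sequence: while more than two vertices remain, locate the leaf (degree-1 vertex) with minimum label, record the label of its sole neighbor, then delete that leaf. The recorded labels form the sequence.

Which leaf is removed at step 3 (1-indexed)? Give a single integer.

Step 1: current leaves = {3,5,6}. Remove leaf 3 (neighbor: 4).
Step 2: current leaves = {4,5,6}. Remove leaf 4 (neighbor: 1).
Step 3: current leaves = {1,5,6}. Remove leaf 1 (neighbor: 2).

Answer: 1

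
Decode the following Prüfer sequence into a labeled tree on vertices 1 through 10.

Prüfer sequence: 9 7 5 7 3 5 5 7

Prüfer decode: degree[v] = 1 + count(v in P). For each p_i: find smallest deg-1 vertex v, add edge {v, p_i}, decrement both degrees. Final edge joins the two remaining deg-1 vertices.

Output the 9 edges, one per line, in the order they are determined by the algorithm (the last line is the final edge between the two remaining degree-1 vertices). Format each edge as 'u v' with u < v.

Initial degrees: {1:1, 2:1, 3:2, 4:1, 5:4, 6:1, 7:4, 8:1, 9:2, 10:1}
Step 1: smallest deg-1 vertex = 1, p_1 = 9. Add edge {1,9}. Now deg[1]=0, deg[9]=1.
Step 2: smallest deg-1 vertex = 2, p_2 = 7. Add edge {2,7}. Now deg[2]=0, deg[7]=3.
Step 3: smallest deg-1 vertex = 4, p_3 = 5. Add edge {4,5}. Now deg[4]=0, deg[5]=3.
Step 4: smallest deg-1 vertex = 6, p_4 = 7. Add edge {6,7}. Now deg[6]=0, deg[7]=2.
Step 5: smallest deg-1 vertex = 8, p_5 = 3. Add edge {3,8}. Now deg[8]=0, deg[3]=1.
Step 6: smallest deg-1 vertex = 3, p_6 = 5. Add edge {3,5}. Now deg[3]=0, deg[5]=2.
Step 7: smallest deg-1 vertex = 9, p_7 = 5. Add edge {5,9}. Now deg[9]=0, deg[5]=1.
Step 8: smallest deg-1 vertex = 5, p_8 = 7. Add edge {5,7}. Now deg[5]=0, deg[7]=1.
Final: two remaining deg-1 vertices are 7, 10. Add edge {7,10}.

Answer: 1 9
2 7
4 5
6 7
3 8
3 5
5 9
5 7
7 10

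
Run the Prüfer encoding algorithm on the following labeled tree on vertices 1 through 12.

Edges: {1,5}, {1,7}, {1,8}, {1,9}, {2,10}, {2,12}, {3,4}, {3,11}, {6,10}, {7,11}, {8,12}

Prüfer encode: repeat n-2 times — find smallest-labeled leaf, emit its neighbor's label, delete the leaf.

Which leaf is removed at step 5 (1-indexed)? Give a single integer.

Step 1: current leaves = {4,5,6,9}. Remove leaf 4 (neighbor: 3).
Step 2: current leaves = {3,5,6,9}. Remove leaf 3 (neighbor: 11).
Step 3: current leaves = {5,6,9,11}. Remove leaf 5 (neighbor: 1).
Step 4: current leaves = {6,9,11}. Remove leaf 6 (neighbor: 10).
Step 5: current leaves = {9,10,11}. Remove leaf 9 (neighbor: 1).

Answer: 9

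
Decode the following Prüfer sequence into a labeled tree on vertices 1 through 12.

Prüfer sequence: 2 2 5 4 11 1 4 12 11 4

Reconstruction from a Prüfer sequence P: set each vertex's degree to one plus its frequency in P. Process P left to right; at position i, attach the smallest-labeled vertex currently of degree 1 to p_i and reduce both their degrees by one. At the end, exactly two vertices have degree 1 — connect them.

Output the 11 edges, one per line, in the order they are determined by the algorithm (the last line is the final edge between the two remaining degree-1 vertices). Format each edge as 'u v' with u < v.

Answer: 2 3
2 6
2 5
4 5
7 11
1 8
1 4
9 12
10 11
4 11
4 12

Derivation:
Initial degrees: {1:2, 2:3, 3:1, 4:4, 5:2, 6:1, 7:1, 8:1, 9:1, 10:1, 11:3, 12:2}
Step 1: smallest deg-1 vertex = 3, p_1 = 2. Add edge {2,3}. Now deg[3]=0, deg[2]=2.
Step 2: smallest deg-1 vertex = 6, p_2 = 2. Add edge {2,6}. Now deg[6]=0, deg[2]=1.
Step 3: smallest deg-1 vertex = 2, p_3 = 5. Add edge {2,5}. Now deg[2]=0, deg[5]=1.
Step 4: smallest deg-1 vertex = 5, p_4 = 4. Add edge {4,5}. Now deg[5]=0, deg[4]=3.
Step 5: smallest deg-1 vertex = 7, p_5 = 11. Add edge {7,11}. Now deg[7]=0, deg[11]=2.
Step 6: smallest deg-1 vertex = 8, p_6 = 1. Add edge {1,8}. Now deg[8]=0, deg[1]=1.
Step 7: smallest deg-1 vertex = 1, p_7 = 4. Add edge {1,4}. Now deg[1]=0, deg[4]=2.
Step 8: smallest deg-1 vertex = 9, p_8 = 12. Add edge {9,12}. Now deg[9]=0, deg[12]=1.
Step 9: smallest deg-1 vertex = 10, p_9 = 11. Add edge {10,11}. Now deg[10]=0, deg[11]=1.
Step 10: smallest deg-1 vertex = 11, p_10 = 4. Add edge {4,11}. Now deg[11]=0, deg[4]=1.
Final: two remaining deg-1 vertices are 4, 12. Add edge {4,12}.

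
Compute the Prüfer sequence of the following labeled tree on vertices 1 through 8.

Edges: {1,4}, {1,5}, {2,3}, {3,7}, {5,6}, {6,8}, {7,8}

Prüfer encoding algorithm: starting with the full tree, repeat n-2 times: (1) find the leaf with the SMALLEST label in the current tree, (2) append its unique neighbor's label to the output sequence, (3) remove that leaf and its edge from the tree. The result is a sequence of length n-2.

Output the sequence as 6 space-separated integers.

Step 1: leaves = {2,4}. Remove smallest leaf 2, emit neighbor 3.
Step 2: leaves = {3,4}. Remove smallest leaf 3, emit neighbor 7.
Step 3: leaves = {4,7}. Remove smallest leaf 4, emit neighbor 1.
Step 4: leaves = {1,7}. Remove smallest leaf 1, emit neighbor 5.
Step 5: leaves = {5,7}. Remove smallest leaf 5, emit neighbor 6.
Step 6: leaves = {6,7}. Remove smallest leaf 6, emit neighbor 8.
Done: 2 vertices remain (7, 8). Sequence = [3 7 1 5 6 8]

Answer: 3 7 1 5 6 8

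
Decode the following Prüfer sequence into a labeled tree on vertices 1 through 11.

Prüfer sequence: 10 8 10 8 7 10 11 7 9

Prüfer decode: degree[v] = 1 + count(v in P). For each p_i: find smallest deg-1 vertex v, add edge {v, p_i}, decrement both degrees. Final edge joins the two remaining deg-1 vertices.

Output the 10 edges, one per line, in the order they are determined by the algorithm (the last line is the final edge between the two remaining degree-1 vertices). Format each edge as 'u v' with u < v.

Answer: 1 10
2 8
3 10
4 8
5 7
6 10
8 11
7 10
7 9
9 11

Derivation:
Initial degrees: {1:1, 2:1, 3:1, 4:1, 5:1, 6:1, 7:3, 8:3, 9:2, 10:4, 11:2}
Step 1: smallest deg-1 vertex = 1, p_1 = 10. Add edge {1,10}. Now deg[1]=0, deg[10]=3.
Step 2: smallest deg-1 vertex = 2, p_2 = 8. Add edge {2,8}. Now deg[2]=0, deg[8]=2.
Step 3: smallest deg-1 vertex = 3, p_3 = 10. Add edge {3,10}. Now deg[3]=0, deg[10]=2.
Step 4: smallest deg-1 vertex = 4, p_4 = 8. Add edge {4,8}. Now deg[4]=0, deg[8]=1.
Step 5: smallest deg-1 vertex = 5, p_5 = 7. Add edge {5,7}. Now deg[5]=0, deg[7]=2.
Step 6: smallest deg-1 vertex = 6, p_6 = 10. Add edge {6,10}. Now deg[6]=0, deg[10]=1.
Step 7: smallest deg-1 vertex = 8, p_7 = 11. Add edge {8,11}. Now deg[8]=0, deg[11]=1.
Step 8: smallest deg-1 vertex = 10, p_8 = 7. Add edge {7,10}. Now deg[10]=0, deg[7]=1.
Step 9: smallest deg-1 vertex = 7, p_9 = 9. Add edge {7,9}. Now deg[7]=0, deg[9]=1.
Final: two remaining deg-1 vertices are 9, 11. Add edge {9,11}.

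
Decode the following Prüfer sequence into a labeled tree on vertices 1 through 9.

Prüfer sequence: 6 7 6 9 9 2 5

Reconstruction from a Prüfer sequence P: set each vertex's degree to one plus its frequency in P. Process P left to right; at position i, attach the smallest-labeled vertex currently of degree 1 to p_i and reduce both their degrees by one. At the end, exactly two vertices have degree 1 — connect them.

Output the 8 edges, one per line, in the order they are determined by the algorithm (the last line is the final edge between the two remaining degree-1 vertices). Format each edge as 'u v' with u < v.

Answer: 1 6
3 7
4 6
6 9
7 9
2 8
2 5
5 9

Derivation:
Initial degrees: {1:1, 2:2, 3:1, 4:1, 5:2, 6:3, 7:2, 8:1, 9:3}
Step 1: smallest deg-1 vertex = 1, p_1 = 6. Add edge {1,6}. Now deg[1]=0, deg[6]=2.
Step 2: smallest deg-1 vertex = 3, p_2 = 7. Add edge {3,7}. Now deg[3]=0, deg[7]=1.
Step 3: smallest deg-1 vertex = 4, p_3 = 6. Add edge {4,6}. Now deg[4]=0, deg[6]=1.
Step 4: smallest deg-1 vertex = 6, p_4 = 9. Add edge {6,9}. Now deg[6]=0, deg[9]=2.
Step 5: smallest deg-1 vertex = 7, p_5 = 9. Add edge {7,9}. Now deg[7]=0, deg[9]=1.
Step 6: smallest deg-1 vertex = 8, p_6 = 2. Add edge {2,8}. Now deg[8]=0, deg[2]=1.
Step 7: smallest deg-1 vertex = 2, p_7 = 5. Add edge {2,5}. Now deg[2]=0, deg[5]=1.
Final: two remaining deg-1 vertices are 5, 9. Add edge {5,9}.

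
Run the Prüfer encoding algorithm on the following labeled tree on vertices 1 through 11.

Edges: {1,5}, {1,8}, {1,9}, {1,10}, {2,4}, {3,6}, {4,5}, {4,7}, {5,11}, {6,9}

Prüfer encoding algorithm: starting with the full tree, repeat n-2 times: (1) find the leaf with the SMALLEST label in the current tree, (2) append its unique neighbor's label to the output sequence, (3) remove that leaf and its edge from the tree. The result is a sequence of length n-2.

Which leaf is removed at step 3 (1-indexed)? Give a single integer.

Step 1: current leaves = {2,3,7,8,10,11}. Remove leaf 2 (neighbor: 4).
Step 2: current leaves = {3,7,8,10,11}. Remove leaf 3 (neighbor: 6).
Step 3: current leaves = {6,7,8,10,11}. Remove leaf 6 (neighbor: 9).

Answer: 6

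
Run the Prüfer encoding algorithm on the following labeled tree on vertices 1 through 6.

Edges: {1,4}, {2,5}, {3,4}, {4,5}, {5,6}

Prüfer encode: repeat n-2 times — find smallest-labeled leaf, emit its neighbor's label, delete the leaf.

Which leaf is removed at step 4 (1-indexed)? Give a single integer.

Step 1: current leaves = {1,2,3,6}. Remove leaf 1 (neighbor: 4).
Step 2: current leaves = {2,3,6}. Remove leaf 2 (neighbor: 5).
Step 3: current leaves = {3,6}. Remove leaf 3 (neighbor: 4).
Step 4: current leaves = {4,6}. Remove leaf 4 (neighbor: 5).

Answer: 4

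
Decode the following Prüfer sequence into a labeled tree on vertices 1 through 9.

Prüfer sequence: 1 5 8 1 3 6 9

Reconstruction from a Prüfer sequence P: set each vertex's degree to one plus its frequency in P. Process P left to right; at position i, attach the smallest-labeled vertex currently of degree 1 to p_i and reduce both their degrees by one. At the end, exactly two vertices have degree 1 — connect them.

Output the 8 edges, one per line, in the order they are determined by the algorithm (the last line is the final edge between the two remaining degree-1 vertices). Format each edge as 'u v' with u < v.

Answer: 1 2
4 5
5 8
1 7
1 3
3 6
6 9
8 9

Derivation:
Initial degrees: {1:3, 2:1, 3:2, 4:1, 5:2, 6:2, 7:1, 8:2, 9:2}
Step 1: smallest deg-1 vertex = 2, p_1 = 1. Add edge {1,2}. Now deg[2]=0, deg[1]=2.
Step 2: smallest deg-1 vertex = 4, p_2 = 5. Add edge {4,5}. Now deg[4]=0, deg[5]=1.
Step 3: smallest deg-1 vertex = 5, p_3 = 8. Add edge {5,8}. Now deg[5]=0, deg[8]=1.
Step 4: smallest deg-1 vertex = 7, p_4 = 1. Add edge {1,7}. Now deg[7]=0, deg[1]=1.
Step 5: smallest deg-1 vertex = 1, p_5 = 3. Add edge {1,3}. Now deg[1]=0, deg[3]=1.
Step 6: smallest deg-1 vertex = 3, p_6 = 6. Add edge {3,6}. Now deg[3]=0, deg[6]=1.
Step 7: smallest deg-1 vertex = 6, p_7 = 9. Add edge {6,9}. Now deg[6]=0, deg[9]=1.
Final: two remaining deg-1 vertices are 8, 9. Add edge {8,9}.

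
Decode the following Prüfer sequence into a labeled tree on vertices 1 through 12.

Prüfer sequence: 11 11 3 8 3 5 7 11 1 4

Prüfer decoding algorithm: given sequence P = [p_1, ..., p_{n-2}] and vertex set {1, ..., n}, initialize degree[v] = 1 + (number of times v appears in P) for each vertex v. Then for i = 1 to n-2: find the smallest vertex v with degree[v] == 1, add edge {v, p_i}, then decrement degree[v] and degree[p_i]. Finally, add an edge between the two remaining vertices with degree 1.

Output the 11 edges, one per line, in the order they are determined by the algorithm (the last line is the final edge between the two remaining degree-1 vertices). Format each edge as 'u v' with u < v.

Initial degrees: {1:2, 2:1, 3:3, 4:2, 5:2, 6:1, 7:2, 8:2, 9:1, 10:1, 11:4, 12:1}
Step 1: smallest deg-1 vertex = 2, p_1 = 11. Add edge {2,11}. Now deg[2]=0, deg[11]=3.
Step 2: smallest deg-1 vertex = 6, p_2 = 11. Add edge {6,11}. Now deg[6]=0, deg[11]=2.
Step 3: smallest deg-1 vertex = 9, p_3 = 3. Add edge {3,9}. Now deg[9]=0, deg[3]=2.
Step 4: smallest deg-1 vertex = 10, p_4 = 8. Add edge {8,10}. Now deg[10]=0, deg[8]=1.
Step 5: smallest deg-1 vertex = 8, p_5 = 3. Add edge {3,8}. Now deg[8]=0, deg[3]=1.
Step 6: smallest deg-1 vertex = 3, p_6 = 5. Add edge {3,5}. Now deg[3]=0, deg[5]=1.
Step 7: smallest deg-1 vertex = 5, p_7 = 7. Add edge {5,7}. Now deg[5]=0, deg[7]=1.
Step 8: smallest deg-1 vertex = 7, p_8 = 11. Add edge {7,11}. Now deg[7]=0, deg[11]=1.
Step 9: smallest deg-1 vertex = 11, p_9 = 1. Add edge {1,11}. Now deg[11]=0, deg[1]=1.
Step 10: smallest deg-1 vertex = 1, p_10 = 4. Add edge {1,4}. Now deg[1]=0, deg[4]=1.
Final: two remaining deg-1 vertices are 4, 12. Add edge {4,12}.

Answer: 2 11
6 11
3 9
8 10
3 8
3 5
5 7
7 11
1 11
1 4
4 12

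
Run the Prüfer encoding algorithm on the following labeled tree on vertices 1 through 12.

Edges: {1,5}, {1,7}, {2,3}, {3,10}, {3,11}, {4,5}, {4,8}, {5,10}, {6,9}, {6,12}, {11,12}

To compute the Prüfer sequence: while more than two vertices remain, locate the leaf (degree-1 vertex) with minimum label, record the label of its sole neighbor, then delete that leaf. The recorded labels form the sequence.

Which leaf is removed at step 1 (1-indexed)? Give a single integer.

Answer: 2

Derivation:
Step 1: current leaves = {2,7,8,9}. Remove leaf 2 (neighbor: 3).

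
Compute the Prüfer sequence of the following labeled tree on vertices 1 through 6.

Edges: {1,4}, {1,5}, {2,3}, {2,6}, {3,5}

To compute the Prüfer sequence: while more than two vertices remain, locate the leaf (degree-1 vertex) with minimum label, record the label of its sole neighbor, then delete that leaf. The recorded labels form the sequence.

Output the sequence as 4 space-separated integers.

Step 1: leaves = {4,6}. Remove smallest leaf 4, emit neighbor 1.
Step 2: leaves = {1,6}. Remove smallest leaf 1, emit neighbor 5.
Step 3: leaves = {5,6}. Remove smallest leaf 5, emit neighbor 3.
Step 4: leaves = {3,6}. Remove smallest leaf 3, emit neighbor 2.
Done: 2 vertices remain (2, 6). Sequence = [1 5 3 2]

Answer: 1 5 3 2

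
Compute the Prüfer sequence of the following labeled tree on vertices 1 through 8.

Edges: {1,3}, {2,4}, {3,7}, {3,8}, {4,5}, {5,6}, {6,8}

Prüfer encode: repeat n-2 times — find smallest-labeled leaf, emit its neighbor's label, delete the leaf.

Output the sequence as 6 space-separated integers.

Answer: 3 4 5 6 8 3

Derivation:
Step 1: leaves = {1,2,7}. Remove smallest leaf 1, emit neighbor 3.
Step 2: leaves = {2,7}. Remove smallest leaf 2, emit neighbor 4.
Step 3: leaves = {4,7}. Remove smallest leaf 4, emit neighbor 5.
Step 4: leaves = {5,7}. Remove smallest leaf 5, emit neighbor 6.
Step 5: leaves = {6,7}. Remove smallest leaf 6, emit neighbor 8.
Step 6: leaves = {7,8}. Remove smallest leaf 7, emit neighbor 3.
Done: 2 vertices remain (3, 8). Sequence = [3 4 5 6 8 3]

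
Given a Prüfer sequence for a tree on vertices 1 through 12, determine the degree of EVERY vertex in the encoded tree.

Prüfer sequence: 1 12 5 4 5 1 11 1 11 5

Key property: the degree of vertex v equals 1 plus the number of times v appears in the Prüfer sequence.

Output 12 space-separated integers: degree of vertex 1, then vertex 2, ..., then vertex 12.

Answer: 4 1 1 2 4 1 1 1 1 1 3 2

Derivation:
p_1 = 1: count[1] becomes 1
p_2 = 12: count[12] becomes 1
p_3 = 5: count[5] becomes 1
p_4 = 4: count[4] becomes 1
p_5 = 5: count[5] becomes 2
p_6 = 1: count[1] becomes 2
p_7 = 11: count[11] becomes 1
p_8 = 1: count[1] becomes 3
p_9 = 11: count[11] becomes 2
p_10 = 5: count[5] becomes 3
Degrees (1 + count): deg[1]=1+3=4, deg[2]=1+0=1, deg[3]=1+0=1, deg[4]=1+1=2, deg[5]=1+3=4, deg[6]=1+0=1, deg[7]=1+0=1, deg[8]=1+0=1, deg[9]=1+0=1, deg[10]=1+0=1, deg[11]=1+2=3, deg[12]=1+1=2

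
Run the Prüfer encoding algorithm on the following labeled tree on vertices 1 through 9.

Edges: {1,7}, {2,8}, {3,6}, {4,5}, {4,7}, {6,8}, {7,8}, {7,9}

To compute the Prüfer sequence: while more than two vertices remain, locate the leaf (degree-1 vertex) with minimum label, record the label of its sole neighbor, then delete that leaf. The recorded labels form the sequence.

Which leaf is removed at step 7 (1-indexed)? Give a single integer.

Answer: 8

Derivation:
Step 1: current leaves = {1,2,3,5,9}. Remove leaf 1 (neighbor: 7).
Step 2: current leaves = {2,3,5,9}. Remove leaf 2 (neighbor: 8).
Step 3: current leaves = {3,5,9}. Remove leaf 3 (neighbor: 6).
Step 4: current leaves = {5,6,9}. Remove leaf 5 (neighbor: 4).
Step 5: current leaves = {4,6,9}. Remove leaf 4 (neighbor: 7).
Step 6: current leaves = {6,9}. Remove leaf 6 (neighbor: 8).
Step 7: current leaves = {8,9}. Remove leaf 8 (neighbor: 7).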